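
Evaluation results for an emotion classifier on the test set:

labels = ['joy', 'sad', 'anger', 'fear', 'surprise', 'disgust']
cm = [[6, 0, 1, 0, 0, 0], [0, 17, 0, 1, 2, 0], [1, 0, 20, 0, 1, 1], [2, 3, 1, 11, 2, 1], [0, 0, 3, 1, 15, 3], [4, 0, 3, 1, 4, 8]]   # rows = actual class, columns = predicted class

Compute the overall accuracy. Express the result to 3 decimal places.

0.688

Accuracy = trace / total = (6+17+20+11+15+8=77) / 112 = 77/112 = 0.688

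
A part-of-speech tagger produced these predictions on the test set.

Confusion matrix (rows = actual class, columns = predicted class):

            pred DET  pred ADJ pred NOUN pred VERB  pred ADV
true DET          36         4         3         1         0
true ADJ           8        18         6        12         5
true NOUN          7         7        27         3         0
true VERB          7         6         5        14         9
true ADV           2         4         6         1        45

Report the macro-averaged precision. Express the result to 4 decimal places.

Per-class precision (TP/(TP+FP)):
  DET: TP=36, FP=8+7+7+2=24 → 36/60 = 0.60000
  ADJ: TP=18, FP=4+7+6+4=21 → 18/39 = 0.46154
  NOUN: TP=27, FP=3+6+5+6=20 → 27/47 = 0.57447
  VERB: TP=14, FP=1+12+3+1=17 → 14/31 = 0.45161
  ADV: TP=45, FP=0+5+0+9=14 → 45/59 = 0.76271
Macro-precision = mean = (0.60000 + 0.46154 + 0.57447 + 0.45161 + 0.76271) / 5 = 0.5701

0.5701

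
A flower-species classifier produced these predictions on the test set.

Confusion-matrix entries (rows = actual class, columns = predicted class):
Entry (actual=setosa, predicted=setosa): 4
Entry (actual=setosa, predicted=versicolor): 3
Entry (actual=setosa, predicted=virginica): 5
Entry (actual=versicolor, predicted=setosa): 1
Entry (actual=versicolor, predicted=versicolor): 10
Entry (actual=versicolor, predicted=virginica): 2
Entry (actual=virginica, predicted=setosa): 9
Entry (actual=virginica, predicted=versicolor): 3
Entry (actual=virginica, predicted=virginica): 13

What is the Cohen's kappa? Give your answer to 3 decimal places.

0.292

Observed agreement pₒ = trace/N = 27/50 = 0.5400
Expected agreement pₑ = Σ (rowᵢ·colᵢ)/N² = (12·14 + 13·16 + 25·20)/50² = 0.3504
κ = (pₒ − pₑ)/(1 − pₑ) = (0.5400 − 0.3504)/(1 − 0.3504) = 0.292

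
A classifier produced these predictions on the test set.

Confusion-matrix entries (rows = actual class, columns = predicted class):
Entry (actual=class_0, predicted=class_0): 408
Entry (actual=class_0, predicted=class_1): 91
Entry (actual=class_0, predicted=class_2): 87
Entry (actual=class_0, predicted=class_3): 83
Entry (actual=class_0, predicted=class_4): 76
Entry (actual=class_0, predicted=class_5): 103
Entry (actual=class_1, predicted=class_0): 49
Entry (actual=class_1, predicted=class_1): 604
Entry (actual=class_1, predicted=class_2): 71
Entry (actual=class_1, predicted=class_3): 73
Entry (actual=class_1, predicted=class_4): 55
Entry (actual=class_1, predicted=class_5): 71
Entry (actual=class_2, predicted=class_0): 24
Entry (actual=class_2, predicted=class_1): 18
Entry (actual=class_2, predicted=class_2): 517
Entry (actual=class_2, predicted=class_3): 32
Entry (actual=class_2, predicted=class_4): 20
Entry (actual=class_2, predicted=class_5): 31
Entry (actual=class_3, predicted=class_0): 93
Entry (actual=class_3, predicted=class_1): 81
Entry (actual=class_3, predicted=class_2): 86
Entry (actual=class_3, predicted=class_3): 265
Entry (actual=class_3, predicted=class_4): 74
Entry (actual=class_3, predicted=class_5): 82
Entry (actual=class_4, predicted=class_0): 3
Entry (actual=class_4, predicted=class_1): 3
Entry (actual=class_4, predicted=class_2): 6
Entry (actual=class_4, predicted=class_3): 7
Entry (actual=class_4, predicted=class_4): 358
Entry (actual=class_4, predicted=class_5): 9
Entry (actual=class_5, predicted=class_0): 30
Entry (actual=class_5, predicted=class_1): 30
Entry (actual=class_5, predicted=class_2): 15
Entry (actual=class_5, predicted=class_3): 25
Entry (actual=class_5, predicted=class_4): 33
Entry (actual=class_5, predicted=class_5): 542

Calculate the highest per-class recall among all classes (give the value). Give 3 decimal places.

0.927

Per-class recall (TP/(TP+FN)):
  class_0: TP=408, FN=91+87+83+76+103=440 → 408/848 = 0.4811
  class_1: TP=604, FN=49+71+73+55+71=319 → 604/923 = 0.6544
  class_2: TP=517, FN=24+18+32+20+31=125 → 517/642 = 0.8053
  class_3: TP=265, FN=93+81+86+74+82=416 → 265/681 = 0.3891
  class_4: TP=358, FN=3+3+6+7+9=28 → 358/386 = 0.9275
  class_5: TP=542, FN=30+30+15+25+33=133 → 542/675 = 0.8030
Highest is class 'class_4' with recall = 0.927.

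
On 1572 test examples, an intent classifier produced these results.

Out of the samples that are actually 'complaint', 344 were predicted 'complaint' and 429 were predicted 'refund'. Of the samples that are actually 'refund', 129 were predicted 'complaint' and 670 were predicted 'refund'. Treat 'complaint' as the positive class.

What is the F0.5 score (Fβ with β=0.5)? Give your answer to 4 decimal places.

0.6454

Fβ = (1+β²)·TP / ((1+β²)·TP + β²·FN + FP), with β²=1/4
= 1.25·344 / (1.25·344 + 0.25·429 + 129) = 0.6454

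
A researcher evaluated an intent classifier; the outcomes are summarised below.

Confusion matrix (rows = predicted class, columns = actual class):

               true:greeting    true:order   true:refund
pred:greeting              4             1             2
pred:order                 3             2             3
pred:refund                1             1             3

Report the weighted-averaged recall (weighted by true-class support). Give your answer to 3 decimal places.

0.450

Per-class recall (TP/(TP+FN)):
  greeting: TP=4, FN=3+1=4 → 4/8 = 0.5000
  order: TP=2, FN=1+1=2 → 2/4 = 0.5000
  refund: TP=3, FN=2+3=5 → 3/8 = 0.3750
Weighted-recall = Σ (supportᵢ/N)·recallᵢ with N=20: (8/20)·0.5000 + (4/20)·0.5000 + (8/20)·0.3750 = 0.450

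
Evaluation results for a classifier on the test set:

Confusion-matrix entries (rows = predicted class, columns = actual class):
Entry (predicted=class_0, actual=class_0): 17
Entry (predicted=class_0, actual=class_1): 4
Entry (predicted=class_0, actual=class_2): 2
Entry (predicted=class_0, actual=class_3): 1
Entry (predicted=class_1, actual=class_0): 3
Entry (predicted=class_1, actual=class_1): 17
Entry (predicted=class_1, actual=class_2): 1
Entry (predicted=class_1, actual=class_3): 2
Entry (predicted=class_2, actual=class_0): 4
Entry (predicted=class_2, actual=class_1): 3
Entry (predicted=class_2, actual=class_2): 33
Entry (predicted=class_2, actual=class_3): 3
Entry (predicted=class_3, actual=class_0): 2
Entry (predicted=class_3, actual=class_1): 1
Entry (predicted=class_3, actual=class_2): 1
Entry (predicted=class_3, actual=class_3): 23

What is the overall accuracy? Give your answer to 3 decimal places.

Accuracy = trace / total = (17+17+33+23=90) / 117 = 90/117 = 0.769

0.769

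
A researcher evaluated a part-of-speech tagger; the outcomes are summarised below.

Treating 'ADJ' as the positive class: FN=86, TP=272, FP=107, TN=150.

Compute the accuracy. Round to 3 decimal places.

Accuracy = (TP+TN)/N = (272+150)/615 = 0.686

0.686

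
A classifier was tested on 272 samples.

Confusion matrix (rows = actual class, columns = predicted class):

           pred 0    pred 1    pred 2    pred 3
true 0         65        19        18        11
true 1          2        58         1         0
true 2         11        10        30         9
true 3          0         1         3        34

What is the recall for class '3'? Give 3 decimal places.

One-vs-rest for '3': TP = diagonal; FP = other classes predicted '3'; FN = '3' predicted as other.
recall = TP/(TP+FN).
3: TP=34, FN=0+1+3=4 → 34/38 = 0.8947

0.895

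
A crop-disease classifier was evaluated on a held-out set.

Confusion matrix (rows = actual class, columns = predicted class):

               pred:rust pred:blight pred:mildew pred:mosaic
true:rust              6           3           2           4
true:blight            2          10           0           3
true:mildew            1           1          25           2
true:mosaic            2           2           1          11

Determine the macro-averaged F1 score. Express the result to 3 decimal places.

0.649

Per-class F1 score (2·TP/(2·TP+FP+FN)):
  rust: TP=6, FP=2+1+2=5, FN=3+2+4=9 → 12/26 = 0.4615
  blight: TP=10, FP=3+1+2=6, FN=2+0+3=5 → 20/31 = 0.6452
  mildew: TP=25, FP=2+0+1=3, FN=1+1+2=4 → 50/57 = 0.8772
  mosaic: TP=11, FP=4+3+2=9, FN=2+2+1=5 → 22/36 = 0.6111
Macro-F1 score = mean = (0.4615 + 0.6452 + 0.8772 + 0.6111) / 4 = 0.649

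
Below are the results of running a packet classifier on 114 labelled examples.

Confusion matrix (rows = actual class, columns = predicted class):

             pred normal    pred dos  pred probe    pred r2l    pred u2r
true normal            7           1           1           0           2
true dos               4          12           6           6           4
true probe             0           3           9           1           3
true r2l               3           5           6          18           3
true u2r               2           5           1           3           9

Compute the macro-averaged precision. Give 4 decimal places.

0.4724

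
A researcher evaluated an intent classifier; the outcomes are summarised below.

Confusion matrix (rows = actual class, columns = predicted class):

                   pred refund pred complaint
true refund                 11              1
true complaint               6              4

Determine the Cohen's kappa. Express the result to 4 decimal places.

Observed agreement pₒ = trace/N = 15/22 = 0.68182
Expected agreement pₑ = Σ (rowᵢ·colᵢ)/N² = (12·17 + 10·5)/22² = 0.52479
κ = (pₒ − pₑ)/(1 − pₑ) = (0.68182 − 0.52479)/(1 − 0.52479) = 0.3304

0.3304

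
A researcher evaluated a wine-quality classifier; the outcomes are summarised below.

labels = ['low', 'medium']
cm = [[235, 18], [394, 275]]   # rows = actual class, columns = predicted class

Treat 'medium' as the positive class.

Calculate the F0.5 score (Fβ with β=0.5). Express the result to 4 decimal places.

Fβ = (1+β²)·TP / ((1+β²)·TP + β²·FN + FP), with β²=1/4
= 1.25·275 / (1.25·275 + 0.25·394 + 18) = 0.7469

0.7469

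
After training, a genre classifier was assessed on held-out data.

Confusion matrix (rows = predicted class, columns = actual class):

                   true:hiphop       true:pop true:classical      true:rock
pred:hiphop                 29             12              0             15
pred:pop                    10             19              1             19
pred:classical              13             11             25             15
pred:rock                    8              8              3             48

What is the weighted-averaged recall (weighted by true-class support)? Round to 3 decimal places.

0.513

Per-class recall (TP/(TP+FN)):
  hiphop: TP=29, FN=10+13+8=31 → 29/60 = 0.4833
  pop: TP=19, FN=12+11+8=31 → 19/50 = 0.3800
  classical: TP=25, FN=0+1+3=4 → 25/29 = 0.8621
  rock: TP=48, FN=15+19+15=49 → 48/97 = 0.4948
Weighted-recall = Σ (supportᵢ/N)·recallᵢ with N=236: (60/236)·0.4833 + (50/236)·0.3800 + (29/236)·0.8621 + (97/236)·0.4948 = 0.513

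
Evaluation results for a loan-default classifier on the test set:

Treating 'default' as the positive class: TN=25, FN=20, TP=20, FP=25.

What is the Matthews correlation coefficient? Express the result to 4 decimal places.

0.0000

MCC = (TP·TN − FP·FN) / √((TP+FP)(TP+FN)(TN+FP)(TN+FN))
Numerator = 20·25 − 25·20 = 0
Denominator = √(45·40·50·45) = √4050000 = 2012.4612
MCC = 0 / 2012.4612 = 0.0000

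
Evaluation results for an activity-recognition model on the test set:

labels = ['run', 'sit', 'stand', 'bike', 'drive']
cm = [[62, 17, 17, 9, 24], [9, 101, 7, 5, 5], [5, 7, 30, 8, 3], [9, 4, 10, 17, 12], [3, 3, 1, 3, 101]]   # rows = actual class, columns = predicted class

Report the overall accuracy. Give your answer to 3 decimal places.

Accuracy = trace / total = (62+101+30+17+101=311) / 472 = 311/472 = 0.659

0.659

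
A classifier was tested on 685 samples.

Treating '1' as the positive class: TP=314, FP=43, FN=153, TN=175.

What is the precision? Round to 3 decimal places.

Precision = TP/(TP+FP) = 314/(314+43) = 314/357 = 0.880

0.880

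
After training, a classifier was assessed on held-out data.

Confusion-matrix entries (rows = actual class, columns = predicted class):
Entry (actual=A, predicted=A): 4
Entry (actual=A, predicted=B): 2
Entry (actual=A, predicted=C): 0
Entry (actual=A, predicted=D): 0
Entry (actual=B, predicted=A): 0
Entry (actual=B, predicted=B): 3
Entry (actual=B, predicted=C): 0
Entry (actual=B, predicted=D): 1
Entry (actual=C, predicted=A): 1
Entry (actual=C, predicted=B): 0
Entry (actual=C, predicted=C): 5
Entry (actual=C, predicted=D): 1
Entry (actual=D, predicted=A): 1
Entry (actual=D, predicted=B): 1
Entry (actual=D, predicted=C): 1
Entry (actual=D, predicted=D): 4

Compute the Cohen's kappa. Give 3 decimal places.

0.556

Observed agreement pₒ = trace/N = 16/24 = 0.6667
Expected agreement pₑ = Σ (rowᵢ·colᵢ)/N² = (6·6 + 4·6 + 7·6 + 7·6)/24² = 0.2500
κ = (pₒ − pₑ)/(1 − pₑ) = (0.6667 − 0.2500)/(1 − 0.2500) = 0.556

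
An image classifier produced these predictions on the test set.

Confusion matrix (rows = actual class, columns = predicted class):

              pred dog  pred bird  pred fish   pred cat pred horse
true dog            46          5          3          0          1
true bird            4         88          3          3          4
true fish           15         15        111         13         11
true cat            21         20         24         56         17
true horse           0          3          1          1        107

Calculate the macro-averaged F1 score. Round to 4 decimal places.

Per-class F1 score (2·TP/(2·TP+FP+FN)):
  dog: TP=46, FP=4+15+21+0=40, FN=5+3+0+1=9 → 92/141 = 0.65248
  bird: TP=88, FP=5+15+20+3=43, FN=4+3+3+4=14 → 176/233 = 0.75536
  fish: TP=111, FP=3+3+24+1=31, FN=15+15+13+11=54 → 222/307 = 0.72313
  cat: TP=56, FP=0+3+13+1=17, FN=21+20+24+17=82 → 112/211 = 0.53081
  horse: TP=107, FP=1+4+11+17=33, FN=0+3+1+1=5 → 214/252 = 0.84921
Macro-F1 score = mean = (0.65248 + 0.75536 + 0.72313 + 0.53081 + 0.84921) / 5 = 0.7022

0.7022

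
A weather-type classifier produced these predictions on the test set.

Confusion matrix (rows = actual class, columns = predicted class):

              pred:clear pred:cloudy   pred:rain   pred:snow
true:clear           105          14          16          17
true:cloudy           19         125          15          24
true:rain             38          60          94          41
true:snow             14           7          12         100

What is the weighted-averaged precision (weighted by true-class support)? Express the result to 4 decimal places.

0.6201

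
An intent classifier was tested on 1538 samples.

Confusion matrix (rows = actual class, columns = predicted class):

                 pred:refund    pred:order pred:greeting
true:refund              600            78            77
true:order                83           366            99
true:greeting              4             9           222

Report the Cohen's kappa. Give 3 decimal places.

0.642

Observed agreement pₒ = trace/N = 1188/1538 = 0.7724
Expected agreement pₑ = Σ (rowᵢ·colᵢ)/N² = (755·687 + 548·453 + 235·398)/1538² = 0.3638
κ = (pₒ − pₑ)/(1 − pₑ) = (0.7724 − 0.3638)/(1 − 0.3638) = 0.642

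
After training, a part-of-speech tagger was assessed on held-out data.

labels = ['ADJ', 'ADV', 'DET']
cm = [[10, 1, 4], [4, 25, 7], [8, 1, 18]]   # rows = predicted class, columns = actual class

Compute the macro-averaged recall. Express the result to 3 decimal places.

Per-class recall (TP/(TP+FN)):
  ADJ: TP=10, FN=4+8=12 → 10/22 = 0.4545
  ADV: TP=25, FN=1+1=2 → 25/27 = 0.9259
  DET: TP=18, FN=4+7=11 → 18/29 = 0.6207
Macro-recall = mean = (0.4545 + 0.9259 + 0.6207) / 3 = 0.667

0.667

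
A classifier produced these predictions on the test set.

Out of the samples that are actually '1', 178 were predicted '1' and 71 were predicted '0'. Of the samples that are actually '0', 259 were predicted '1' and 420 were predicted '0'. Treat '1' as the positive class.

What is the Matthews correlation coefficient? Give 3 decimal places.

0.296

MCC = (TP·TN − FP·FN) / √((TP+FP)(TP+FN)(TN+FP)(TN+FN))
Numerator = 178·420 − 259·71 = 56371
Denominator = √(437·249·679·491) = √36277057257 = 190465.3702
MCC = 56371 / 190465.3702 = 0.296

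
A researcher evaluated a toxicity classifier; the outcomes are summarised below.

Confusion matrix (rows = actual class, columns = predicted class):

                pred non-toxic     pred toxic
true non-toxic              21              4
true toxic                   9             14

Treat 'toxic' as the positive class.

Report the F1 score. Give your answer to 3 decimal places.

0.683

Precision = TP/(TP+FP) = 14/18 = 0.7778
Recall = TP/(TP+FN) = 14/23 = 0.6087
F1 = 2·TP/(2·TP+FP+FN) = 28/41 = 0.683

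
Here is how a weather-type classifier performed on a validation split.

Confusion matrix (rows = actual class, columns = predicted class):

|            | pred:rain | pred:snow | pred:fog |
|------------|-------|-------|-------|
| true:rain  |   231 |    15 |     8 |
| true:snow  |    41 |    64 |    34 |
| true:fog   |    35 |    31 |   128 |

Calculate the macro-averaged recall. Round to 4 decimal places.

0.6766

Per-class recall (TP/(TP+FN)):
  rain: TP=231, FN=15+8=23 → 231/254 = 0.90945
  snow: TP=64, FN=41+34=75 → 64/139 = 0.46043
  fog: TP=128, FN=35+31=66 → 128/194 = 0.65979
Macro-recall = mean = (0.90945 + 0.46043 + 0.65979) / 3 = 0.6766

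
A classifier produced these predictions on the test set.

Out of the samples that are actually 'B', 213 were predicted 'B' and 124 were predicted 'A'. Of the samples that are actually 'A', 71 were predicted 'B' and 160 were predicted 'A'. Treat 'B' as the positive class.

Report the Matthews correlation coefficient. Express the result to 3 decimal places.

0.319

MCC = (TP·TN − FP·FN) / √((TP+FP)(TP+FN)(TN+FP)(TN+FN))
Numerator = 213·160 − 71·124 = 25276
Denominator = √(284·337·231·284) = √6278827632 = 79239.0537
MCC = 25276 / 79239.0537 = 0.319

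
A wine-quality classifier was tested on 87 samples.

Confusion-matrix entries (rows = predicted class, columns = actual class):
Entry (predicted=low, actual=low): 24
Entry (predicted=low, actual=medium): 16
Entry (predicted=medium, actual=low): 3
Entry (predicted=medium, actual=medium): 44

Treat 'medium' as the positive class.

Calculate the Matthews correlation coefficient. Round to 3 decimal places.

0.578

MCC = (TP·TN − FP·FN) / √((TP+FP)(TP+FN)(TN+FP)(TN+FN))
Numerator = 44·24 − 3·16 = 1008
Denominator = √(47·60·27·40) = √3045600 = 1745.1647
MCC = 1008 / 1745.1647 = 0.578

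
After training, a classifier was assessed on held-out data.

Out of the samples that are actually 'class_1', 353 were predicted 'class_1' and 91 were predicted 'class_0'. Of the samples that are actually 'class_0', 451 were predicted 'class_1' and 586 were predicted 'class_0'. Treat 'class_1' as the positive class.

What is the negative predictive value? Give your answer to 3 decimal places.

0.866

NPV = TN/(TN+FN) = 586/(586+91) = 0.866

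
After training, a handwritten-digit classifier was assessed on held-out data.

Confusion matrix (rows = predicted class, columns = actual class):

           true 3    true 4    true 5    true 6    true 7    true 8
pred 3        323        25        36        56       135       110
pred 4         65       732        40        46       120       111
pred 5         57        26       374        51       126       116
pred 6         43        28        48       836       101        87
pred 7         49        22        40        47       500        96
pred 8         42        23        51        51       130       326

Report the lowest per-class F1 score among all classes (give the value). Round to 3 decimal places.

Per-class F1 score (2·TP/(2·TP+FP+FN)):
  3: TP=323, FP=25+36+56+135+110=362, FN=65+57+43+49+42=256 → 646/1264 = 0.5111
  4: TP=732, FP=65+40+46+120+111=382, FN=25+26+28+22+23=124 → 1464/1970 = 0.7431
  5: TP=374, FP=57+26+51+126+116=376, FN=36+40+48+40+51=215 → 748/1339 = 0.5586
  6: TP=836, FP=43+28+48+101+87=307, FN=56+46+51+47+51=251 → 1672/2230 = 0.7498
  7: TP=500, FP=49+22+40+47+96=254, FN=135+120+126+101+130=612 → 1000/1866 = 0.5359
  8: TP=326, FP=42+23+51+51+130=297, FN=110+111+116+87+96=520 → 652/1469 = 0.4438
Lowest is class '8' with F1 score = 0.444.

0.444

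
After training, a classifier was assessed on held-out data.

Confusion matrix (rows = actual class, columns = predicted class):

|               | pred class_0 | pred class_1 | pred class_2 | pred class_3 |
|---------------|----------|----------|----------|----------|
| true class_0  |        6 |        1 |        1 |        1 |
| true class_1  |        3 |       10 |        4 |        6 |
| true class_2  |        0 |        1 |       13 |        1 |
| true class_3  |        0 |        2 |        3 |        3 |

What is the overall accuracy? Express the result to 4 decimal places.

0.5818

Accuracy = trace / total = (6+10+13+3=32) / 55 = 32/55 = 0.5818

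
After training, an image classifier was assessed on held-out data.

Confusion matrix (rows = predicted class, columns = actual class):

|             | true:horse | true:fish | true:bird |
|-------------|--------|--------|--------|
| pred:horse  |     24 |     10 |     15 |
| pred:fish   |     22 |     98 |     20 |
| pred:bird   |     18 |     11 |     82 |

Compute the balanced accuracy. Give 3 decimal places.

0.633

Balanced accuracy = mean of per-class recall.
  horse: recall = 24/64 = 0.3750
  fish: recall = 98/119 = 0.8235
  bird: recall = 82/117 = 0.7009
Mean = (0.3750 + 0.8235 + 0.7009) / 3 = 0.633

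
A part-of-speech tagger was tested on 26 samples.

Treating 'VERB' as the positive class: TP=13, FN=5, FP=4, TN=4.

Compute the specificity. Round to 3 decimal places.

0.500

Specificity = TN/(TN+FP) = 4/(4+4) = 0.500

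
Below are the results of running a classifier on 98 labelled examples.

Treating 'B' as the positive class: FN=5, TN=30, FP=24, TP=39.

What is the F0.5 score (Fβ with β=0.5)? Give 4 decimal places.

0.6588

Fβ = (1+β²)·TP / ((1+β²)·TP + β²·FN + FP), with β²=1/4
= 1.25·39 / (1.25·39 + 0.25·5 + 24) = 0.6588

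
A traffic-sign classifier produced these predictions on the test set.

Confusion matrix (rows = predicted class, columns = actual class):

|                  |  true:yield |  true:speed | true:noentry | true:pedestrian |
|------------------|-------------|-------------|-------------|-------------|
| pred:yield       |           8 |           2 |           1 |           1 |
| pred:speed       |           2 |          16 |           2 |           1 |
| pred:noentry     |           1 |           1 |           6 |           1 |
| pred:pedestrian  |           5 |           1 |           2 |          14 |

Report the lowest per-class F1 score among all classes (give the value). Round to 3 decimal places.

0.571

Per-class F1 score (2·TP/(2·TP+FP+FN)):
  yield: TP=8, FP=2+1+1=4, FN=2+1+5=8 → 16/28 = 0.5714
  speed: TP=16, FP=2+2+1=5, FN=2+1+1=4 → 32/41 = 0.7805
  noentry: TP=6, FP=1+1+1=3, FN=1+2+2=5 → 12/20 = 0.6000
  pedestrian: TP=14, FP=5+1+2=8, FN=1+1+1=3 → 28/39 = 0.7179
Lowest is class 'yield' with F1 score = 0.571.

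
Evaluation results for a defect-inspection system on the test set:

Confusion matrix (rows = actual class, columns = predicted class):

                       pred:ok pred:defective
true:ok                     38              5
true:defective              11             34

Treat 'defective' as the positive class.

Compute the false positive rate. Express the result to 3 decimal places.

FPR = FP/(FP+TN) = 5/(5+38) = 0.116

0.116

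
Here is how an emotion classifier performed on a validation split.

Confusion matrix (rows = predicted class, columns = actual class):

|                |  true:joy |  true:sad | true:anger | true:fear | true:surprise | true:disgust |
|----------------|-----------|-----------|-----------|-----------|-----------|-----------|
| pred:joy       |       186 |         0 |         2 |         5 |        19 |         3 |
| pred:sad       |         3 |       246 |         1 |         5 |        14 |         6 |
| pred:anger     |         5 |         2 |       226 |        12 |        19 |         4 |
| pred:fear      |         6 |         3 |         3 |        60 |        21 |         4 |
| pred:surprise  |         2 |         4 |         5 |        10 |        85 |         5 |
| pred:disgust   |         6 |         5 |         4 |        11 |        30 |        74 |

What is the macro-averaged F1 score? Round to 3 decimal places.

Per-class F1 score (2·TP/(2·TP+FP+FN)):
  joy: TP=186, FP=0+2+5+19+3=29, FN=3+5+6+2+6=22 → 372/423 = 0.8794
  sad: TP=246, FP=3+1+5+14+6=29, FN=0+2+3+4+5=14 → 492/535 = 0.9196
  anger: TP=226, FP=5+2+12+19+4=42, FN=2+1+3+5+4=15 → 452/509 = 0.8880
  fear: TP=60, FP=6+3+3+21+4=37, FN=5+5+12+10+11=43 → 120/200 = 0.6000
  surprise: TP=85, FP=2+4+5+10+5=26, FN=19+14+19+21+30=103 → 170/299 = 0.5686
  disgust: TP=74, FP=6+5+4+11+30=56, FN=3+6+4+4+5=22 → 148/226 = 0.6549
Macro-F1 score = mean = (0.8794 + 0.9196 + 0.8880 + 0.6000 + 0.5686 + 0.6549) / 6 = 0.752

0.752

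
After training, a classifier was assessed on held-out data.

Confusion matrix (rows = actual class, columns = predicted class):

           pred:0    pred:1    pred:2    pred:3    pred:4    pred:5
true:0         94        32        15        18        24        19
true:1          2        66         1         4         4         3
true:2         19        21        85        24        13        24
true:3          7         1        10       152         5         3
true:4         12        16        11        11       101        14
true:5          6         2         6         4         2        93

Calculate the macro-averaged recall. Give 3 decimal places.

0.673

Per-class recall (TP/(TP+FN)):
  0: TP=94, FN=32+15+18+24+19=108 → 94/202 = 0.4653
  1: TP=66, FN=2+1+4+4+3=14 → 66/80 = 0.8250
  2: TP=85, FN=19+21+24+13+24=101 → 85/186 = 0.4570
  3: TP=152, FN=7+1+10+5+3=26 → 152/178 = 0.8539
  4: TP=101, FN=12+16+11+11+14=64 → 101/165 = 0.6121
  5: TP=93, FN=6+2+6+4+2=20 → 93/113 = 0.8230
Macro-recall = mean = (0.4653 + 0.8250 + 0.4570 + 0.8539 + 0.6121 + 0.8230) / 6 = 0.673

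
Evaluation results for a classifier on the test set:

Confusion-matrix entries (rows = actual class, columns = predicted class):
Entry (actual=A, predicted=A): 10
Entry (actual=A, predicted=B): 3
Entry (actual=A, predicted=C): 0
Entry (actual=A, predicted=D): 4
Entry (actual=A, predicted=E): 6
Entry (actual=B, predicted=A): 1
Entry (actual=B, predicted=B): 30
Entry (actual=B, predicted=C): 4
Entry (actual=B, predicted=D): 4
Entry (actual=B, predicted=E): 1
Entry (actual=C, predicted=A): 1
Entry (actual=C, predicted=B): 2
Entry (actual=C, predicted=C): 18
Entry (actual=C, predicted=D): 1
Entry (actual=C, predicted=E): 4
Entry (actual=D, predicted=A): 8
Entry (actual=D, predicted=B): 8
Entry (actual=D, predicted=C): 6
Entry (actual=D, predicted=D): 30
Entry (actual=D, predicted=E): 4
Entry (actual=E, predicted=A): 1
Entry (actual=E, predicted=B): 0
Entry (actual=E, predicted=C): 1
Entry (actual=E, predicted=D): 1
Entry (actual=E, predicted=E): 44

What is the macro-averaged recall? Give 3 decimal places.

0.670

Per-class recall (TP/(TP+FN)):
  A: TP=10, FN=3+0+4+6=13 → 10/23 = 0.4348
  B: TP=30, FN=1+4+4+1=10 → 30/40 = 0.7500
  C: TP=18, FN=1+2+1+4=8 → 18/26 = 0.6923
  D: TP=30, FN=8+8+6+4=26 → 30/56 = 0.5357
  E: TP=44, FN=1+0+1+1=3 → 44/47 = 0.9362
Macro-recall = mean = (0.4348 + 0.7500 + 0.6923 + 0.5357 + 0.9362) / 5 = 0.670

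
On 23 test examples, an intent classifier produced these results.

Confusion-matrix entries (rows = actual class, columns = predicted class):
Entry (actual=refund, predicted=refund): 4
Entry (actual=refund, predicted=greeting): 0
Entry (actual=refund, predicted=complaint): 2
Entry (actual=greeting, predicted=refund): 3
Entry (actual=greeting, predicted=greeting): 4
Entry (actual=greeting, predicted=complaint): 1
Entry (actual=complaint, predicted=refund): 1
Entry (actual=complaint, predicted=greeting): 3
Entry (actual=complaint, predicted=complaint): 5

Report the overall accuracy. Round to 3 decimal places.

0.565

Accuracy = trace / total = (4+4+5=13) / 23 = 13/23 = 0.565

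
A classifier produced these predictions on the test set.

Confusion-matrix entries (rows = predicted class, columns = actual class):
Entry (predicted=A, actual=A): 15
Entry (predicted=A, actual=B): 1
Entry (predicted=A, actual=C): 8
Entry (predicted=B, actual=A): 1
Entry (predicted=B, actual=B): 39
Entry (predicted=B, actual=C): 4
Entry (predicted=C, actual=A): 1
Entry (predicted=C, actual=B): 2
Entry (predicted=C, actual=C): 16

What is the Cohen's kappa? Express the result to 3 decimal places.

0.691

Observed agreement pₒ = trace/N = 70/87 = 0.8046
Expected agreement pₑ = Σ (rowᵢ·colᵢ)/N² = (17·24 + 42·44 + 28·19)/87² = 0.3683
κ = (pₒ − pₑ)/(1 − pₑ) = (0.8046 − 0.3683)/(1 − 0.3683) = 0.691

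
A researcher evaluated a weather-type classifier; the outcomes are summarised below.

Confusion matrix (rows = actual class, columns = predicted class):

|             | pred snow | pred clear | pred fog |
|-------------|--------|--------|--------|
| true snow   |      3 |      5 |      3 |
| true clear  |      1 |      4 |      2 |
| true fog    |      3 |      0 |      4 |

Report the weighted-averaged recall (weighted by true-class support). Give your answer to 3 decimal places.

Per-class recall (TP/(TP+FN)):
  snow: TP=3, FN=5+3=8 → 3/11 = 0.2727
  clear: TP=4, FN=1+2=3 → 4/7 = 0.5714
  fog: TP=4, FN=3+0=3 → 4/7 = 0.5714
Weighted-recall = Σ (supportᵢ/N)·recallᵢ with N=25: (11/25)·0.2727 + (7/25)·0.5714 + (7/25)·0.5714 = 0.440

0.440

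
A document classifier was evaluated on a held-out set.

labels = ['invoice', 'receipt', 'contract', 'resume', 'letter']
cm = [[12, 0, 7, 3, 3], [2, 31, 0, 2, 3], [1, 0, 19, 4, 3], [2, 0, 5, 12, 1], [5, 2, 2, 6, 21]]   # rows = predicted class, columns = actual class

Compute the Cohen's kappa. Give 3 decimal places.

0.561

Observed agreement pₒ = trace/N = 95/146 = 0.6507
Expected agreement pₑ = Σ (rowᵢ·colᵢ)/N² = (22·25 + 33·38 + 33·27 + 27·20 + 31·36)/146² = 0.2041
κ = (pₒ − pₑ)/(1 − pₑ) = (0.6507 − 0.2041)/(1 − 0.2041) = 0.561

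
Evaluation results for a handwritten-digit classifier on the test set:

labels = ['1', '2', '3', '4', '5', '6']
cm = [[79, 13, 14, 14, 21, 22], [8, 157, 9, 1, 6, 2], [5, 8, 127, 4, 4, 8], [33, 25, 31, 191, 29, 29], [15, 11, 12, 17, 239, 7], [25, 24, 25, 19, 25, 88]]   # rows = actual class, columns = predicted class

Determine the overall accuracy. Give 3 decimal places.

0.654

Accuracy = trace / total = (79+157+127+191+239+88=881) / 1347 = 881/1347 = 0.654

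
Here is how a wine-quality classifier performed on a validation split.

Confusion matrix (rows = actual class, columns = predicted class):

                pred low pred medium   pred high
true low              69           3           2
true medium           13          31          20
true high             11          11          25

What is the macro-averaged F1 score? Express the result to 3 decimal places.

Per-class F1 score (2·TP/(2·TP+FP+FN)):
  low: TP=69, FP=13+11=24, FN=3+2=5 → 138/167 = 0.8263
  medium: TP=31, FP=3+11=14, FN=13+20=33 → 62/109 = 0.5688
  high: TP=25, FP=2+20=22, FN=11+11=22 → 50/94 = 0.5319
Macro-F1 score = mean = (0.8263 + 0.5688 + 0.5319) / 3 = 0.642

0.642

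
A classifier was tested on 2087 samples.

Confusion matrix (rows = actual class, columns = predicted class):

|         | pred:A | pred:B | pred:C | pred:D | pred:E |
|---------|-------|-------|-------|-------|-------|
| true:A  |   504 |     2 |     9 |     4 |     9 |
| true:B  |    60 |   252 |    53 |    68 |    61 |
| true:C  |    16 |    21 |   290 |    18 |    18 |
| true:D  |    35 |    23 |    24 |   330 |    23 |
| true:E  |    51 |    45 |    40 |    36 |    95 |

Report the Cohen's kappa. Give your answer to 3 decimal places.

0.625

Observed agreement pₒ = trace/N = 1471/2087 = 0.7048
Expected agreement pₑ = Σ (rowᵢ·colᵢ)/N² = (528·666 + 494·343 + 363·416 + 435·456 + 267·206)/2087² = 0.2125
κ = (pₒ − pₑ)/(1 − pₑ) = (0.7048 − 0.2125)/(1 − 0.2125) = 0.625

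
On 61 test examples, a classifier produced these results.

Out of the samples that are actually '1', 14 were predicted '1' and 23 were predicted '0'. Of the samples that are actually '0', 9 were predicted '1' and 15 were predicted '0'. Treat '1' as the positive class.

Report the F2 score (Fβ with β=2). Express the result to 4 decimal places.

0.4094

Fβ = (1+β²)·TP / ((1+β²)·TP + β²·FN + FP), with β²=4
= 5·14 / (5·14 + 4·23 + 9) = 0.4094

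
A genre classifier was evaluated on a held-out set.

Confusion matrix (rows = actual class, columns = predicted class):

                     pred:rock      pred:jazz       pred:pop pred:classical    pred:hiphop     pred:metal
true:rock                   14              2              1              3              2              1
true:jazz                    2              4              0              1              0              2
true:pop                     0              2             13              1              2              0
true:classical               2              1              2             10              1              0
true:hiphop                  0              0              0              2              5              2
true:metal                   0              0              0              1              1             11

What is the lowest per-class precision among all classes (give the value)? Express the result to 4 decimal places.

Per-class precision (TP/(TP+FP)):
  rock: TP=14, FP=2+0+2+0+0=4 → 14/18 = 0.77778
  jazz: TP=4, FP=2+2+1+0+0=5 → 4/9 = 0.44444
  pop: TP=13, FP=1+0+2+0+0=3 → 13/16 = 0.81250
  classical: TP=10, FP=3+1+1+2+1=8 → 10/18 = 0.55556
  hiphop: TP=5, FP=2+0+2+1+1=6 → 5/11 = 0.45455
  metal: TP=11, FP=1+2+0+0+2=5 → 11/16 = 0.68750
Lowest is class 'jazz' with precision = 0.4444.

0.4444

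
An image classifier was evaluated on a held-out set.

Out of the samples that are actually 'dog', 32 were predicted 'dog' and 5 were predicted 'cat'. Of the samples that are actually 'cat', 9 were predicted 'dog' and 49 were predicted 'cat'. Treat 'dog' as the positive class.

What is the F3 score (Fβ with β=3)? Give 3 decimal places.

0.856

Fβ = (1+β²)·TP / ((1+β²)·TP + β²·FN + FP), with β²=9
= 10·32 / (10·32 + 9·5 + 9) = 0.856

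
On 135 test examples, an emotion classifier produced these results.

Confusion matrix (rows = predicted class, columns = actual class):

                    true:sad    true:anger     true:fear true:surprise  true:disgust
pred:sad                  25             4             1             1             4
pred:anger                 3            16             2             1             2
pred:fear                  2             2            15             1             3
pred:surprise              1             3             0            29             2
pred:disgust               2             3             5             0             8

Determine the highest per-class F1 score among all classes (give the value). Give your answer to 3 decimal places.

Per-class F1 score (2·TP/(2·TP+FP+FN)):
  sad: TP=25, FP=4+1+1+4=10, FN=3+2+1+2=8 → 50/68 = 0.7353
  anger: TP=16, FP=3+2+1+2=8, FN=4+2+3+3=12 → 32/52 = 0.6154
  fear: TP=15, FP=2+2+1+3=8, FN=1+2+0+5=8 → 30/46 = 0.6522
  surprise: TP=29, FP=1+3+0+2=6, FN=1+1+1+0=3 → 58/67 = 0.8657
  disgust: TP=8, FP=2+3+5+0=10, FN=4+2+3+2=11 → 16/37 = 0.4324
Highest is class 'surprise' with F1 score = 0.866.

0.866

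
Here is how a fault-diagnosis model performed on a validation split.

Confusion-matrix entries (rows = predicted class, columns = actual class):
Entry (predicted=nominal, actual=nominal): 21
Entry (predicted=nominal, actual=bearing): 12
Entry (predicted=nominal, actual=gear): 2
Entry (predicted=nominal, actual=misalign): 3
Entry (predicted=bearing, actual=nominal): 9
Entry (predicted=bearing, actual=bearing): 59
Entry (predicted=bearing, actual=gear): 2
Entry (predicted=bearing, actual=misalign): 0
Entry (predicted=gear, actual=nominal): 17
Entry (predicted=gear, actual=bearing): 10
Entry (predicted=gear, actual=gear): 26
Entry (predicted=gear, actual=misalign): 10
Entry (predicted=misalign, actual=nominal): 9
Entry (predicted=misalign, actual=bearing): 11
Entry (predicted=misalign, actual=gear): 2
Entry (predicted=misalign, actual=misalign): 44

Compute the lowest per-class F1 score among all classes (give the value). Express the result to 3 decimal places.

Per-class F1 score (2·TP/(2·TP+FP+FN)):
  nominal: TP=21, FP=12+2+3=17, FN=9+17+9=35 → 42/94 = 0.4468
  bearing: TP=59, FP=9+2+0=11, FN=12+10+11=33 → 118/162 = 0.7284
  gear: TP=26, FP=17+10+10=37, FN=2+2+2=6 → 52/95 = 0.5474
  misalign: TP=44, FP=9+11+2=22, FN=3+0+10=13 → 88/123 = 0.7154
Lowest is class 'nominal' with F1 score = 0.447.

0.447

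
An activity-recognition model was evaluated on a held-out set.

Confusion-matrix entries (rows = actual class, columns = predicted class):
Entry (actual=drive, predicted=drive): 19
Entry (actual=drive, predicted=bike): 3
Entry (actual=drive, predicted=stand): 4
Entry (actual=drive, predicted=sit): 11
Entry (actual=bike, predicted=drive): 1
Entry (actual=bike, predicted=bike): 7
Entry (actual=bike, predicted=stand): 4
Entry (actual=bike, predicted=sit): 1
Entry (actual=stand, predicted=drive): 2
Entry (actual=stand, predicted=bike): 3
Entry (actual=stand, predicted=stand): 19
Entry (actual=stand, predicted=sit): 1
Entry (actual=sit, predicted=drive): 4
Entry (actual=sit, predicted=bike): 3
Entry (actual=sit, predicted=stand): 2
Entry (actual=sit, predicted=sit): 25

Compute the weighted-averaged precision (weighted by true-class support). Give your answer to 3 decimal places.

0.656

Per-class precision (TP/(TP+FP)):
  drive: TP=19, FP=1+2+4=7 → 19/26 = 0.7308
  bike: TP=7, FP=3+3+3=9 → 7/16 = 0.4375
  stand: TP=19, FP=4+4+2=10 → 19/29 = 0.6552
  sit: TP=25, FP=11+1+1=13 → 25/38 = 0.6579
Weighted-precision = Σ (supportᵢ/N)·precisionᵢ with N=109: (37/109)·0.7308 + (13/109)·0.4375 + (25/109)·0.6552 + (34/109)·0.6579 = 0.656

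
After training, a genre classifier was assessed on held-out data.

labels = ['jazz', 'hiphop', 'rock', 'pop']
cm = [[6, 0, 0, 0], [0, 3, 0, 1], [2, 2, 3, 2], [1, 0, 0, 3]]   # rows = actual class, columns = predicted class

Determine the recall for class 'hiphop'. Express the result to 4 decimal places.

0.7500

Take TP from the diagonal, FP from the rest of the 'hiphop' prediction marginal, FN from the rest of the 'hiphop' actual marginal.
recall = TP/(TP+FN).
hiphop: TP=3, FN=0+0+1=1 → 3/4 = 0.75000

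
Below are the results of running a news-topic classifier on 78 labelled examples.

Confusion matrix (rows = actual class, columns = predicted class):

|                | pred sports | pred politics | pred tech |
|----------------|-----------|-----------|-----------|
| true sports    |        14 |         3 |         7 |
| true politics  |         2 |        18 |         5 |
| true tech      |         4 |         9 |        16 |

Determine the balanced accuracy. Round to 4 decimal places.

0.6184

Balanced accuracy = mean of per-class recall.
  sports: recall = 14/24 = 0.58333
  politics: recall = 18/25 = 0.72000
  tech: recall = 16/29 = 0.55172
Mean = (0.58333 + 0.72000 + 0.55172) / 3 = 0.6184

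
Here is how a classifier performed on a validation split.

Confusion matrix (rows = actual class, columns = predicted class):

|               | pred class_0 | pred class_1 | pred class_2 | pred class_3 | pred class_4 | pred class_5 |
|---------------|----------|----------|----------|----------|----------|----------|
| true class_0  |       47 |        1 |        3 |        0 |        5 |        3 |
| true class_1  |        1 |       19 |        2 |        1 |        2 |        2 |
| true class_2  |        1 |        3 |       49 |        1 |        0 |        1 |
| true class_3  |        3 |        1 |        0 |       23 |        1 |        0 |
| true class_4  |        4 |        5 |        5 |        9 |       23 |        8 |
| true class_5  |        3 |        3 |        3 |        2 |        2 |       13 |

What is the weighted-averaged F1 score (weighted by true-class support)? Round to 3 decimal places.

Per-class F1 score (2·TP/(2·TP+FP+FN)):
  class_0: TP=47, FP=1+1+3+4+3=12, FN=1+3+0+5+3=12 → 94/118 = 0.7966
  class_1: TP=19, FP=1+3+1+5+3=13, FN=1+2+1+2+2=8 → 38/59 = 0.6441
  class_2: TP=49, FP=3+2+0+5+3=13, FN=1+3+1+0+1=6 → 98/117 = 0.8376
  class_3: TP=23, FP=0+1+1+9+2=13, FN=3+1+0+1+0=5 → 46/64 = 0.7188
  class_4: TP=23, FP=5+2+0+1+2=10, FN=4+5+5+9+8=31 → 46/87 = 0.5287
  class_5: TP=13, FP=3+2+1+0+8=14, FN=3+3+3+2+2=13 → 26/53 = 0.4906
Weighted-F1 score = Σ (supportᵢ/N)·F1 scoreᵢ with N=249: (59/249)·0.7966 + (27/249)·0.6441 + (55/249)·0.8376 + (28/249)·0.7188 + (54/249)·0.5287 + (26/249)·0.4906 = 0.690

0.690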